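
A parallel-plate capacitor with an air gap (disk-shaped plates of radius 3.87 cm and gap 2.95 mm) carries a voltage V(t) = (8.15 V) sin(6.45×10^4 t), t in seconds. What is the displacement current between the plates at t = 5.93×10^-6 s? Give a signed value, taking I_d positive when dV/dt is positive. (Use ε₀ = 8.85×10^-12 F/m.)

dE/dt = (V₀ω/d)·cos(ωt) with ωt = 0.382485 rad: (8.15)(6.45×10^4)(0.9277)/(2.95×10^-3) = 1.653×10^8 V/(m·s).
I_d = ε₀ A dE/dt = (8.85×10^-12)(4.705×10^-3)(1.653×10^8) = 6.88×10^-6 A.

6.88×10^-6 A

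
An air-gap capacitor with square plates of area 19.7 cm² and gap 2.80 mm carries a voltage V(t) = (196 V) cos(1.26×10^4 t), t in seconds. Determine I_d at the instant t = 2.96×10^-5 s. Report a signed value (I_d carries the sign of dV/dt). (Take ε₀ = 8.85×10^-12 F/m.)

dE/dt = (V₀ω/d)·−sin(ωt) with ωt = 0.37296 rad: (196)(1.26×10^4)(-0.3644)/(2.80×10^-3) = -3.214×10^8 V/(m·s).
I_d = ε₀ A dE/dt = (8.85×10^-12)(1.97×10^-3)(-3.214×10^8) = -5.60×10^-6 A.

-5.60×10^-6 A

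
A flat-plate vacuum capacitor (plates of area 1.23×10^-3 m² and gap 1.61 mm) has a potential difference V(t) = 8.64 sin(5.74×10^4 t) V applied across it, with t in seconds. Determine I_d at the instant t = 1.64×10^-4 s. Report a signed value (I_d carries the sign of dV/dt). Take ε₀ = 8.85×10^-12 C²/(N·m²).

-3.35×10^-6 A

dE/dt = (V₀ω/d)·cos(ωt) with ωt = 9.4136 rad: (8.64)(5.74×10^4)(-0.9999)/(1.61×10^-3) = -3.080×10^8 V/(m·s).
I_d = ε₀ A dE/dt = (8.85×10^-12)(1.23×10^-3)(-3.080×10^8) = -3.35×10^-6 A.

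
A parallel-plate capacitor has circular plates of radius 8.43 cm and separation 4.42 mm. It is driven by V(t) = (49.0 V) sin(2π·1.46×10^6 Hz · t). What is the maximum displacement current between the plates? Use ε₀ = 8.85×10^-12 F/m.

(dE/dt)_max = V₀ω/d = 1.017×10^11 V/(m·s); ω = 2πf = 9.173×10^6 rad/s.
I_d,max = ε₀ A (dE/dt)_max = (8.85×10^-12)(0.02233)(1.017×10^11) = 0.0201 A.

0.0201 A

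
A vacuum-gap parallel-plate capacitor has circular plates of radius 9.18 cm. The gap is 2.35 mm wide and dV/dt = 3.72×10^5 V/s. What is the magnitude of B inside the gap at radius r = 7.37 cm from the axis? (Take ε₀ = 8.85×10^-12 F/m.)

I_d = C dV/dt with C = ε₀πR²/d = 9.968×10^-11 F, so I_d = (9.968×10^-11)(3.72×10^5) = 3.708×10^-5 A.
For r < R the Ampère–Maxwell law gives B(2πr) = μ₀ I_d (r²/R²), so B = μ₀ I_d r/(2πR²) = (4π×10^-7)(3.708×10^-5)(0.0737)/(2π·0.0918²) = 6.49×10^-11 T.

6.49×10^-11 T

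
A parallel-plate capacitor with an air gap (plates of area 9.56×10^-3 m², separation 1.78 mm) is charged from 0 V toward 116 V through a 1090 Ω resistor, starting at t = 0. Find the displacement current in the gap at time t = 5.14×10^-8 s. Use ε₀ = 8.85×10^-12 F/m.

0.0395 A

With C = ε₀A/d = (8.85×10^-12)(9.56×10^-3)/(1.78×10^-3) = 4.753×10^-11 F, the time constant is τ = RC = 5.181×10^-8 s, so t/τ = 0.9921 and e^(−t/τ) = 0.3708.
I_d = I_cond = (V₀/R) e^(−t/τ) = (0.1064)(0.3708) = 0.0395 A.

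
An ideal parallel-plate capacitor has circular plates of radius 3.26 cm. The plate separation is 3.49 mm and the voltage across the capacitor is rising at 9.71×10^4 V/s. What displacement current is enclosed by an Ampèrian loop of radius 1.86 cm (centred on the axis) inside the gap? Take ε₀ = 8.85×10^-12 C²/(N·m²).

dE/dt = (dV/dt)/d = 2.782×10^7 V/(m·s); I_d = ε₀(πR²)(dE/dt) = (8.85×10^-12)(3.339×10^-3)(2.782×10^7) = 8.221×10^-7 A.
Since J_d is uniform, the enclosed fraction is (r/R)² = 0.3255, giving I_d,enc = 2.68×10^-7 A.

2.68×10^-7 A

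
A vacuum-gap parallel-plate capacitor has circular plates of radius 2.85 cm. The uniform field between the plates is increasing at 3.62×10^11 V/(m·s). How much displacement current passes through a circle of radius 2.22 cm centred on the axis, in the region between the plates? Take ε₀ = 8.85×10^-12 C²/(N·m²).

Total displacement current: I_d = ε₀(πR²)(dE/dt) = (8.85×10^-12)(2.552×10^-3)(3.62×10^11) = 8.176×10^-3 A.
Since J_d is uniform, the enclosed fraction is (r/R)² = 0.6068, giving I_d,enc = 4.96×10^-3 A.

4.96×10^-3 A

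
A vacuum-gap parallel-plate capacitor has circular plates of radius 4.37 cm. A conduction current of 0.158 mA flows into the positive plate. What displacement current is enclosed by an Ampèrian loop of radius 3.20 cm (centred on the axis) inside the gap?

8.47×10^-5 A

By continuity the displacement current in the gap matches the conduction current: I_d = 1.58×10^-4 A.
Since J_d is uniform, the enclosed fraction is (r/R)² = 0.5362, giving I_d,enc = 8.47×10^-5 A.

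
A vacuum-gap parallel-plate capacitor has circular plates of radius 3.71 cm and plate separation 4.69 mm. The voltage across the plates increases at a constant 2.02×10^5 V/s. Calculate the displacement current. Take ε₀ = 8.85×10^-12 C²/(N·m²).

C = ε₀A/d = (8.85×10^-12)(4.324×10^-3)/(4.69×10^-3) = 8.159×10^-12 F.
I_d = C dV/dt = (8.159×10^-12)(2.02×10^5) = 1.65×10^-6 A.

1.65×10^-6 A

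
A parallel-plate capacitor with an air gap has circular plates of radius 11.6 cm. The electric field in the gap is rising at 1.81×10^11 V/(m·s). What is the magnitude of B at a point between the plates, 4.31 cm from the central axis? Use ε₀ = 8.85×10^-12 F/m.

Total displacement current: I_d = ε₀(πR²)(dE/dt) = (8.85×10^-12)(0.04227)(1.81×10^11) = 0.06771 A.
∮B·dl = μ₀ I_d,enc with I_d,enc = I_d r²/R² = 9.347×10^-3 A; so B = μ₀ I_d,enc/(2πr) = 4.34×10^-8 T.

4.34×10^-8 T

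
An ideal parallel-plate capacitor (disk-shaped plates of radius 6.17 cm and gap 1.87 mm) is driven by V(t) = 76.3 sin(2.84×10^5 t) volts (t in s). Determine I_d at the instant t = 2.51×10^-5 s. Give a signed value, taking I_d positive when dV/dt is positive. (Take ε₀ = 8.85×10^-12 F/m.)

C = ε₀A/d = (8.85×10^-12)(0.01196)/(1.87×10^-3) = 5.660×10^-11 F. dV/dt = V₀ω·cos(ωt); at ωt = 7.1284 rad this factor is 0.6636.
I_d = C dV/dt = (5.660×10^-11)(76.3)(2.84×10^5)(0.6636) = 8.14×10^-4 A.

8.14×10^-4 A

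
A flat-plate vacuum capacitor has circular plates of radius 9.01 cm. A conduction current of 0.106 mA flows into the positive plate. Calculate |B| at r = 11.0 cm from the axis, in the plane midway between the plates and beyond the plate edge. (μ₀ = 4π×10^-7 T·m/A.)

1.93×10^-10 T

Between the plates the displacement current equals the wire current: I_d = 0.106 mA = 1.06×10^-4 A.
For r ≥ R the full I_d is enclosed: B = μ₀ I_d/(2πr) = (4π×10^-7)(1.06×10^-4)/(2π·0.110) = 1.93×10^-10 T.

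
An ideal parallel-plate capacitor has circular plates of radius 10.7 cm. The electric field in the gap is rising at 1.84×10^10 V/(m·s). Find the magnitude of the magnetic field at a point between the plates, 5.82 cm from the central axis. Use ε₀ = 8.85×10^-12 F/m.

5.95×10^-9 T

I_d = ε₀ dΦ_E/dt = ε₀ πR² (dE/dt) = (8.85×10^-12)(0.03597)(1.84×10^10) = 5.857×10^-3 A through the full plate area.
For r < R the Ampère–Maxwell law gives B(2πr) = μ₀ I_d (r²/R²), so B = μ₀ I_d r/(2πR²) = (4π×10^-7)(5.857×10^-3)(0.0582)/(2π·0.107²) = 5.95×10^-9 T.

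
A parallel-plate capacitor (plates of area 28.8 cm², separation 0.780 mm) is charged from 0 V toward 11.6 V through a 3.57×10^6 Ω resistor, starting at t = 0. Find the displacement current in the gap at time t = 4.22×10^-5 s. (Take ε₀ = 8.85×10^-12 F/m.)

2.26×10^-6 A

C = ε₀A/d = (8.85×10^-12)(2.88×10^-3)/(7.80×10^-4) = 3.268×10^-11 F and τ = RC = 1.167×10^-4 s. I_d in the gap equals the RC charging current.
I_d(t) = (V₀/R) e^(−t/τ) = 3.249×10^-6 · e^(−0.3616) = 2.26×10^-6 A.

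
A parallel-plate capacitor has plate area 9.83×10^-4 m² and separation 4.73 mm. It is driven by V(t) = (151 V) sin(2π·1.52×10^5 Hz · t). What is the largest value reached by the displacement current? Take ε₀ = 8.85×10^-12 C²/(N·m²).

2.65×10^-4 A

C = ε₀A/d = (8.85×10^-12)(9.83×10^-4)/(4.73×10^-3) = 1.839×10^-12 F; ω = 2πf = 9.550×10^5 rad/s.
I_d = C dV/dt, so |I_d|_max = C V₀ ω = (1.839×10^-12)(151)(9.550×10^5) = 2.65×10^-4 A.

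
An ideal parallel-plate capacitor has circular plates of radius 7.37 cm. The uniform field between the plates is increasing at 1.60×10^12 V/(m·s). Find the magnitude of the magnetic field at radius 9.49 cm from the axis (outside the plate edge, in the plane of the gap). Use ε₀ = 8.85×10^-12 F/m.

5.09×10^-7 T

Total displacement current: I_d = ε₀(πR²)(dE/dt) = (8.85×10^-12)(0.01706)(1.60×10^12) = 0.2416 A.
With r > R the enclosed displacement current is the full I_d; B = μ₀ I_d / (2πr) = 5.09×10^-7 T.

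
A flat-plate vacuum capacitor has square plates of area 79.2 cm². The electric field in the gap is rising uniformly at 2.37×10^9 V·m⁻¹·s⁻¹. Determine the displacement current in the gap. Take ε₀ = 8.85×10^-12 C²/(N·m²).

1.66×10^-4 A

The displacement current is ε₀ times dΦ_E/dt = ε₀ A dE/dt = (8.85×10^-12)(7.92×10^-3)(2.37×10^9) = 1.66×10^-4 A.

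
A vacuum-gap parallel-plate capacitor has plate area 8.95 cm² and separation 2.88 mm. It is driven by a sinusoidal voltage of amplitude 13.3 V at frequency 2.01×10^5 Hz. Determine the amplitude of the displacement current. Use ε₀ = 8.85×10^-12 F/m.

(dE/dt)_max = V₀ω/d = 5.833×10^9 V/(m·s); ω = 2πf = 1.263×10^6 rad/s.
I_d,max = ε₀ A (dE/dt)_max = (8.85×10^-12)(8.95×10^-4)(5.833×10^9) = 4.62×10^-5 A.

4.62×10^-5 A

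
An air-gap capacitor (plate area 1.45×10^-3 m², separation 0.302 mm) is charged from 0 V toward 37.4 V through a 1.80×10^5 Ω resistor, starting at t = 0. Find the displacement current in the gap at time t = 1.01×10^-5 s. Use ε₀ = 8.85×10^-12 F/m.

With C = ε₀A/d = (8.85×10^-12)(1.45×10^-3)/(3.02×10^-4) = 4.249×10^-11 F, the time constant is τ = RC = 7.648×10^-6 s, so t/τ = 1.321 and e^(−t/τ) = 0.2669.
I_d = I_cond = (V₀/R) e^(−t/τ) = (2.078×10^-4)(0.2669) = 5.55×10^-5 A.

5.55×10^-5 A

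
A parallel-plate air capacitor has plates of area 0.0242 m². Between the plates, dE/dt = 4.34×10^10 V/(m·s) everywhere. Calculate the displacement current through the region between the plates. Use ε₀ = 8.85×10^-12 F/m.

With a uniform field, Φ_E = EA, so I_d = ε₀ A dE/dt = 9.29×10^-3 A.

9.29×10^-3 A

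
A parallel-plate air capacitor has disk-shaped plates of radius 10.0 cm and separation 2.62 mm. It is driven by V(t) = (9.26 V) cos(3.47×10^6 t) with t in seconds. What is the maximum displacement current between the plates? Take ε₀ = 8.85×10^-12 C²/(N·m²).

(dE/dt)_max = V₀ω/d = 1.226×10^10 V/(m·s); ω = 3.47×10^6 rad/s.
I_d,max = ε₀ A (dE/dt)_max = (8.85×10^-12)(0.03142)(1.226×10^10) = 3.41×10^-3 A.

3.41×10^-3 A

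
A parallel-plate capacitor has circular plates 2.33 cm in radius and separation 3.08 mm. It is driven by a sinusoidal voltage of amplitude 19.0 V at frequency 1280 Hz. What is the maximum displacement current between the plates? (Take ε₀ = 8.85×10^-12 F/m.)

C = ε₀A/d = (8.85×10^-12)(1.706×10^-3)/(3.08×10^-3) = 4.902×10^-12 F; ω = 2πf = 8042 rad/s.
I_d = C dV/dt, so |I_d|_max = C V₀ ω = (4.902×10^-12)(19.0)(8042) = 7.49×10^-7 A.

7.49×10^-7 A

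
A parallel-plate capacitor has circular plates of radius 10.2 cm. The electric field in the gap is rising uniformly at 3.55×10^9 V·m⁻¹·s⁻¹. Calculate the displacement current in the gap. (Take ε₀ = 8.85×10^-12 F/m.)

I_d = ε₀ A (dE/dt) = (8.85×10^-12)(0.03269 m²)(3.55×10^9) = 1.03×10^-3 A.

1.03×10^-3 A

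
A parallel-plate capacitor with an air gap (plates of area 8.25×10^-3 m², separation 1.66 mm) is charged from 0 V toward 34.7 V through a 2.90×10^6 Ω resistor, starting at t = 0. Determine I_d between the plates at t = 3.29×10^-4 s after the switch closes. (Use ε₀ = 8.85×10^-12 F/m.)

C = ε₀A/d = (8.85×10^-12)(8.25×10^-3)/(1.66×10^-3) = 4.398×10^-11 F and τ = RC = 1.275×10^-4 s. I_d in the gap equals the RC charging current.
I_d(t) = (V₀/R) e^(−t/τ) = 1.197×10^-5 · e^(−2.580) = 9.07×10^-7 A.

9.07×10^-7 A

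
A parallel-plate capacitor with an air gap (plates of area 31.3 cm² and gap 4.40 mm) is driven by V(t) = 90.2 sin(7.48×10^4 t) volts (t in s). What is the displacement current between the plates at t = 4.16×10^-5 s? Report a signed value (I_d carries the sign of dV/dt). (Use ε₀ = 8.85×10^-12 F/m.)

dE/dt = (V₀ω/d)·cos(ωt) with ωt = 3.11168 rad: (90.2)(7.48×10^4)(-0.9996)/(4.40×10^-3) = -1.533×10^9 V/(m·s).
I_d = ε₀ A dE/dt = (8.85×10^-12)(3.13×10^-3)(-1.533×10^9) = -4.25×10^-5 A.

-4.25×10^-5 A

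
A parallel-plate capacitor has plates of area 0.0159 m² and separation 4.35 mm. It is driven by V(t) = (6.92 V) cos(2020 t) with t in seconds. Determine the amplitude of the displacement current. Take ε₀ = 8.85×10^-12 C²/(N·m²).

4.52×10^-7 A

C = ε₀A/d = (8.85×10^-12)(0.0159)/(4.35×10^-3) = 3.235×10^-11 F; ω = 2020 rad/s.
I_d = C dV/dt, so |I_d|_max = C V₀ ω = (3.235×10^-11)(6.92)(2020) = 4.52×10^-7 A.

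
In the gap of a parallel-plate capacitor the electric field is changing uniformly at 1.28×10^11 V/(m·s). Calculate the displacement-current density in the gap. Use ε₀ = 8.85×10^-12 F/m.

The displacement-current density is ε₀ ∂E/∂t = (8.85×10^-12)(1.28×10^11) = 1.13 A/m².

1.13 A/m²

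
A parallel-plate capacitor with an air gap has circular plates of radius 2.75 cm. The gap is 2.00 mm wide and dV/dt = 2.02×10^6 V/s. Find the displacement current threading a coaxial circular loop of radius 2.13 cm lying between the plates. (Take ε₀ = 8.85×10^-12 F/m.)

1.27×10^-5 A

I_d = C dV/dt with C = ε₀πR²/d = 1.051×10^-11 F, so I_d = (1.051×10^-11)(2.02×10^6) = 2.123×10^-5 A.
The field is uniform, so I_d,enc = I_d (r/R)² = (2.123×10^-5)(2.13/2.75)² = 1.27×10^-5 A.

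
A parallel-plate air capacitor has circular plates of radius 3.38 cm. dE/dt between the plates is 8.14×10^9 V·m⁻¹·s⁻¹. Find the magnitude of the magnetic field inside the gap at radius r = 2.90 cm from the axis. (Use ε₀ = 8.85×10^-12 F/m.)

Total displacement current: I_d = ε₀(πR²)(dE/dt) = (8.85×10^-12)(3.589×10^-3)(8.14×10^9) = 2.585×10^-4 A.
∮B·dl = μ₀ I_d,enc with I_d,enc = I_d r²/R² = 1.903×10^-4 A; so B = μ₀ I_d,enc/(2πr) = 1.31×10^-9 T.

1.31×10^-9 T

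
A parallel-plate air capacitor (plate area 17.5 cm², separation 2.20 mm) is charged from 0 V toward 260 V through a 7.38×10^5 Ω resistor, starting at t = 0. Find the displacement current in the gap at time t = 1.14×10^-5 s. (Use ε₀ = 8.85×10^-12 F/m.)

3.93×10^-5 A

C = ε₀A/d = (8.85×10^-12)(1.75×10^-3)/(2.20×10^-3) = 7.040×10^-12 F, so τ = RC = 5.196×10^-6 s.
The conduction current is I(t) = (V₀/R) e^(−t/τ), and the displacement current between the plates equals it.
t/τ = 2.194; I_d = (260/7.38×10^5) · e^(−2.194) = (3.523×10^-4)(0.1115) = 3.93×10^-5 A.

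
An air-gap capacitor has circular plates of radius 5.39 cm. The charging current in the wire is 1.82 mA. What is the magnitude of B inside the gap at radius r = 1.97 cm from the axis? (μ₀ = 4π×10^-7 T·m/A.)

2.47×10^-9 T

By continuity the displacement current in the gap matches the conduction current: I_d = 1.82×10^-3 A.
∮B·dl = μ₀ I_d,enc with I_d,enc = I_d r²/R² = 2.431×10^-4 A; so B = μ₀ I_d,enc/(2πr) = 2.47×10^-9 T.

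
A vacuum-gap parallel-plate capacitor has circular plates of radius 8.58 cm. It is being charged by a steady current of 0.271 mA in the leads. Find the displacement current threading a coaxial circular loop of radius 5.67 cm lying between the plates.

By continuity the displacement current in the gap matches the conduction current: I_d = 2.71×10^-4 A.
Since J_d is uniform, the enclosed fraction is (r/R)² = 0.4367, giving I_d,enc = 1.18×10^-4 A.

1.18×10^-4 A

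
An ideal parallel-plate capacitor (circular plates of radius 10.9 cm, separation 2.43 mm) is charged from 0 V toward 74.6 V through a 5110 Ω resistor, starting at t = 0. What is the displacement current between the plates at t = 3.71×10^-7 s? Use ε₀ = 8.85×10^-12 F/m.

C = ε₀A/d = (8.85×10^-12)(0.03733)/(2.43×10^-3) = 1.360×10^-10 F and τ = RC = 6.950×10^-7 s. I_d in the gap equals the RC charging current.
I_d(t) = (V₀/R) e^(−t/τ) = 0.01460 · e^(−0.5338) = 8.56×10^-3 A.

8.56×10^-3 A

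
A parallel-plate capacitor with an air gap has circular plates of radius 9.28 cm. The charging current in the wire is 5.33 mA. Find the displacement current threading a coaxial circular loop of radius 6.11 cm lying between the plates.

No conduction current crosses the gap, so I_d there equals the 5.33×10^-3 A in the leads.
Through an area πr² the displacement current is I_d·(πr²/πR²) = I_d (r/R)² = 2.31×10^-3 A.

2.31×10^-3 A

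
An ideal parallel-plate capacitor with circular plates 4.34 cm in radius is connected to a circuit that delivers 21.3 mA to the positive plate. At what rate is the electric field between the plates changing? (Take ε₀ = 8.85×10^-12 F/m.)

4.07×10^11 V/(m·s)

By continuity, I_d in the gap equals the 21.3 mA flowing in the wire.
Since I_d = ε₀ A dE/dt, dE/dt = I_d/(ε₀A) = (0.0213)/((8.85×10^-12)(5.917×10^-3)) = 4.07×10^11 V/(m·s).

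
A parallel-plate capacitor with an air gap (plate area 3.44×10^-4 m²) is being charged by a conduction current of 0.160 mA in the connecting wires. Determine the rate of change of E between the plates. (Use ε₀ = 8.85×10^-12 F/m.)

By continuity, I_d in the gap equals the 0.160 mA flowing in the wire.
Inverting I_d = ε₀ A dE/dt gives dE/dt = 1.60×10^-4 / (8.85×10^-12 · 3.44×10^-4) = 5.26×10^10 V/(m·s).

5.26×10^10 V/(m·s)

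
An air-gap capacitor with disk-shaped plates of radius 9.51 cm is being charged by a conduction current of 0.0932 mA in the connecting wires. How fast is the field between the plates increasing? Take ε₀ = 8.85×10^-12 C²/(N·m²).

The displacement current between the plates equals the conduction current, I_d = 0.0932 mA.
Then dE/dt = I_d/(ε₀A) = 3.71×10^8 V/(m·s).

3.71×10^8 V/(m·s)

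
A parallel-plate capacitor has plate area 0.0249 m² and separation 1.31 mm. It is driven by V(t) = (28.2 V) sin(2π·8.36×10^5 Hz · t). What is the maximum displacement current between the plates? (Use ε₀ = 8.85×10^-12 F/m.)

(dE/dt)_max = V₀ω/d = 1.131×10^11 V/(m·s); ω = 2πf = 5.253×10^6 rad/s.
I_d,max = ε₀ A (dE/dt)_max = (8.85×10^-12)(0.0249)(1.131×10^11) = 0.0249 A.

0.0249 A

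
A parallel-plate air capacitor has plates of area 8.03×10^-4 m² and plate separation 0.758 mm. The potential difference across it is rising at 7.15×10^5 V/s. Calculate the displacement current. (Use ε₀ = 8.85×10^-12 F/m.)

The field between the plates is E = V/d, so dE/dt = (7.15×10^5)/(7.58×10^-4 m) = 9.433×10^8 V/(m·s).
I_d = ε₀ A (dE/dt) = (8.85×10^-12)(8.03×10^-4)(9.433×10^8) = 6.70×10^-6 A.

6.70×10^-6 A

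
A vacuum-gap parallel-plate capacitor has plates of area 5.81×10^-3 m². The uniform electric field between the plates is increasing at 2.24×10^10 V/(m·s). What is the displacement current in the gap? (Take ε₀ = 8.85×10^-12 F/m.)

1.15×10^-3 A

The displacement current is ε₀ times dΦ_E/dt = ε₀ A dE/dt = (8.85×10^-12)(5.81×10^-3)(2.24×10^10) = 1.15×10^-3 A.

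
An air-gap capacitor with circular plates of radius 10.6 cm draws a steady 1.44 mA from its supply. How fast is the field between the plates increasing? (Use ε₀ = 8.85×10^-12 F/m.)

4.61×10^9 V/(m·s)

Charge continuity gives I_d = I = 1.44×10^-3 A between the plates.
Since I_d = ε₀ A dE/dt, dE/dt = I_d/(ε₀A) = (1.44×10^-3)/((8.85×10^-12)(0.03530)) = 4.61×10^9 V/(m·s).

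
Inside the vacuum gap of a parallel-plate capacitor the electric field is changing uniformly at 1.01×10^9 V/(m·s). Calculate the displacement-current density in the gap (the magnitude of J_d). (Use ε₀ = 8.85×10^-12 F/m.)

J_d = ε₀ ∂E/∂t, so J_d = 8.94×10^-3 A/m².

8.94×10^-3 A/m²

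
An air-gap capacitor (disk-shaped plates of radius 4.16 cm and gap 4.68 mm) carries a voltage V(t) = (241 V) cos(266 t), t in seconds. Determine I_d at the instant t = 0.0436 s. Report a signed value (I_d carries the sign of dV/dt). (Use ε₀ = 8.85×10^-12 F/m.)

5.43×10^-7 A

dV/dt = (241)(266)·−sin(11.5976) = 5.284×10^4 V/s.
I_d = C dV/dt with C = ε₀A/d = (8.85×10^-12)(5.437×10^-3)/(4.68×10^-3) = 1.028×10^-11 F, so I_d = (1.028×10^-11)(5.284×10^4) = 5.43×10^-7 A.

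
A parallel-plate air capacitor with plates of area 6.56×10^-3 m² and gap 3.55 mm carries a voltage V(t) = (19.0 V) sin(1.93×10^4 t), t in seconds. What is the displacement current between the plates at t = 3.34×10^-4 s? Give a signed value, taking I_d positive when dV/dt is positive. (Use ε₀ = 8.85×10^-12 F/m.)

5.92×10^-6 A

dV/dt = (19.0)(1.93×10^4)·cos(6.4462) = 3.618×10^5 V/s.
I_d = C dV/dt with C = ε₀A/d = (8.85×10^-12)(6.56×10^-3)/(3.55×10^-3) = 1.635×10^-11 F, so I_d = (1.635×10^-11)(3.618×10^5) = 5.92×10^-6 A.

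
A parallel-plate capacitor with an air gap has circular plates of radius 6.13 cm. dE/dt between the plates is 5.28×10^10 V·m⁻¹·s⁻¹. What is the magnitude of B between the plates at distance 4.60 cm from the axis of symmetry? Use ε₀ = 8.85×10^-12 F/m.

Total displacement current: I_d = ε₀(πR²)(dE/dt) = (8.85×10^-12)(0.01181)(5.28×10^10) = 5.519×10^-3 A.
For r < R the Ampère–Maxwell law gives B(2πr) = μ₀ I_d (r²/R²), so B = μ₀ I_d r/(2πR²) = (4π×10^-7)(5.519×10^-3)(0.0460)/(2π·0.0613²) = 1.35×10^-8 T.

1.35×10^-8 T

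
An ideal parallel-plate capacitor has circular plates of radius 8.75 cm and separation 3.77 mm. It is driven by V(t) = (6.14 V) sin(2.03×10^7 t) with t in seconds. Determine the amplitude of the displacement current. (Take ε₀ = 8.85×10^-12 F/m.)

The displacement current equals the conduction current C dV/dt, which peaks at C V₀ ω.
With C = ε₀A/d = (8.85×10^-12)(0.02405)/(3.77×10^-3) = 5.646×10^-11 F and ω = 2.03×10^7 rad/s, I_d,max = (5.646×10^-11)(6.14)(2.03×10^7) = 7.04×10^-3 A.

7.04×10^-3 A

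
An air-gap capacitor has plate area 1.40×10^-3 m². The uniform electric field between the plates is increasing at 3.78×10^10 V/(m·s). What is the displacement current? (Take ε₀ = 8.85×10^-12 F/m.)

4.68×10^-4 A

With a uniform field, Φ_E = EA, so I_d = ε₀ A dE/dt = 4.68×10^-4 A.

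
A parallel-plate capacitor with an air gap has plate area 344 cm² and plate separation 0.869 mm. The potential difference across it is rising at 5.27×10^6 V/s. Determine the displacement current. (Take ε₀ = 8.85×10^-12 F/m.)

1.85×10^-3 A

E = V/d so dE/dt = (dV/dt)/d = 6.064×10^9 V/(m·s), and I_d = ε₀ A dE/dt = (8.85×10^-12)(0.0344)(6.064×10^9) = 1.85×10^-3 A.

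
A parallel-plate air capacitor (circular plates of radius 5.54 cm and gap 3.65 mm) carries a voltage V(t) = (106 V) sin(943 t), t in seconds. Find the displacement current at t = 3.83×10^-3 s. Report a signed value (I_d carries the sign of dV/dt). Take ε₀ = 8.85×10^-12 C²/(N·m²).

dV/dt = (106)(943)·cos(3.61169) = -8.911×10^4 V/s.
I_d = C dV/dt with C = ε₀A/d = (8.85×10^-12)(9.642×10^-3)/(3.65×10^-3) = 2.338×10^-11 F, so I_d = (2.338×10^-11)(-8.911×10^4) = -2.08×10^-6 A.

-2.08×10^-6 A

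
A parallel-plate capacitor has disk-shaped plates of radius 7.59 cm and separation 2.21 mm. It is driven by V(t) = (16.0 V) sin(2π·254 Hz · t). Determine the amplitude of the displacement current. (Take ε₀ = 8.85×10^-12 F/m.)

1.85×10^-6 A

The displacement current equals the conduction current C dV/dt, which peaks at C V₀ ω.
With C = ε₀A/d = (8.85×10^-12)(0.01810)/(2.21×10^-3) = 7.248×10^-11 F and ω = 2πf = 1596 rad/s, I_d,max = (7.248×10^-11)(16.0)(1596) = 1.85×10^-6 A.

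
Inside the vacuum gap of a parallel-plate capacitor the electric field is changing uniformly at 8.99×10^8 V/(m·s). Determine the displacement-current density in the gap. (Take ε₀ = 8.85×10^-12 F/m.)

7.96×10^-3 A/m²

J_d = ε₀ ∂E/∂t, so J_d = 7.96×10^-3 A/m².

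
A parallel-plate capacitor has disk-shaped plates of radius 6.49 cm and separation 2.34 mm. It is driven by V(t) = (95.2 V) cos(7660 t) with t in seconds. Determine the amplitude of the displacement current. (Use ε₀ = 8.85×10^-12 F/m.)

3.65×10^-5 A

The displacement current equals the conduction current C dV/dt, which peaks at C V₀ ω.
With C = ε₀A/d = (8.85×10^-12)(0.01323)/(2.34×10^-3) = 5.004×10^-11 F and ω = 7660 rad/s, I_d,max = (5.004×10^-11)(95.2)(7660) = 3.65×10^-5 A.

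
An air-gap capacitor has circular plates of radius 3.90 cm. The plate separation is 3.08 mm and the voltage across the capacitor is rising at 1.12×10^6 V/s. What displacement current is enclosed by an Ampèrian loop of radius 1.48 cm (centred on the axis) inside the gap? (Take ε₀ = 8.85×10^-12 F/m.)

2.21×10^-6 A

With E = V/d, dE/dt = 3.636×10^8 V/(m·s) and πR² = 4.778×10^-3 m², giving I_d = ε₀ πR² dE/dt = 1.537×10^-5 A.
The field is uniform, so I_d,enc = I_d (r/R)² = (1.537×10^-5)(1.48/3.90)² = 2.21×10^-6 A.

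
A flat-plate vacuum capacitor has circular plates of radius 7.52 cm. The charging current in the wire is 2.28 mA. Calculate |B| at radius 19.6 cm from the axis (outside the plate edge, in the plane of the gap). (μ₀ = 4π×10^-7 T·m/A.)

2.33×10^-9 T

No conduction current crosses the gap, so I_d there equals the 2.28×10^-3 A in the leads.
With r > R the enclosed displacement current is the full I_d; B = μ₀ I_d / (2πr) = 2.33×10^-9 T.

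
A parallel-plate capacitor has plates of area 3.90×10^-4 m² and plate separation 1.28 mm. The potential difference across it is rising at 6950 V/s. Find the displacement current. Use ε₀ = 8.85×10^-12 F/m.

The displacement current equals the charging current C dV/dt. With C = ε₀A/d = (8.85×10^-12)(3.90×10^-4)/(1.28×10^-3) = 2.696×10^-12 F, I_d = (2.696×10^-12)(6950) = 1.87×10^-8 A.

1.87×10^-8 A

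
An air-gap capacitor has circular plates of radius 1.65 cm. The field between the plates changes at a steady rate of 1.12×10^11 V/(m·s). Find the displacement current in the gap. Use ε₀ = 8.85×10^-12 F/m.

The displacement current is ε₀ times dΦ_E/dt = ε₀ A dE/dt = (8.85×10^-12)(8.553×10^-4)(1.12×10^11) = 8.48×10^-4 A.

8.48×10^-4 A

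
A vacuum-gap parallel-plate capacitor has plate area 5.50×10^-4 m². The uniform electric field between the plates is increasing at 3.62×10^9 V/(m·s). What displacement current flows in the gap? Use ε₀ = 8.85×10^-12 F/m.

The displacement current is ε₀ times dΦ_E/dt = ε₀ A dE/dt = (8.85×10^-12)(5.50×10^-4)(3.62×10^9) = 1.76×10^-5 A.

1.76×10^-5 A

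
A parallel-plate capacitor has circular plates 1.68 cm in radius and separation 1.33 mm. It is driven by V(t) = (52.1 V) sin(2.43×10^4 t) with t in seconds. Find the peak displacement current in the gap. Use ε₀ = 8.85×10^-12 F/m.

The displacement current equals the conduction current C dV/dt, which peaks at C V₀ ω.
With C = ε₀A/d = (8.85×10^-12)(8.867×10^-4)/(1.33×10^-3) = 5.900×10^-12 F and ω = 2.43×10^4 rad/s, I_d,max = (5.900×10^-12)(52.1)(2.43×10^4) = 7.47×10^-6 A.

7.47×10^-6 A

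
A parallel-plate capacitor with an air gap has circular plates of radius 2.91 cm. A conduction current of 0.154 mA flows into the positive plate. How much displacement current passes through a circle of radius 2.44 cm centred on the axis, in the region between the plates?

No conduction current crosses the gap, so I_d there equals the 1.54×10^-4 A in the leads.
Through an area πr² the displacement current is I_d·(πr²/πR²) = I_d (r/R)² = 1.08×10^-4 A.

1.08×10^-4 A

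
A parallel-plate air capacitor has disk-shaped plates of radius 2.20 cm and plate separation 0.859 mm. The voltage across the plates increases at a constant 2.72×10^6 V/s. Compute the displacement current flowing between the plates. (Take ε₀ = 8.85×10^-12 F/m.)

4.26×10^-5 A

E = V/d so dE/dt = (dV/dt)/d = 3.166×10^9 V/(m·s), and I_d = ε₀ A dE/dt = (8.85×10^-12)(1.521×10^-3)(3.166×10^9) = 4.26×10^-5 A.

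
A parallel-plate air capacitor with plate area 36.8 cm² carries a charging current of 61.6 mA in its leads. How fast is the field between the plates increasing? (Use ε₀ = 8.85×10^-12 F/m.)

1.89×10^12 V/(m·s)

The displacement current between the plates equals the conduction current, I_d = 61.6 mA.
Since I_d = ε₀ A dE/dt, dE/dt = I_d/(ε₀A) = (0.0616)/((8.85×10^-12)(3.68×10^-3)) = 1.89×10^12 V/(m·s).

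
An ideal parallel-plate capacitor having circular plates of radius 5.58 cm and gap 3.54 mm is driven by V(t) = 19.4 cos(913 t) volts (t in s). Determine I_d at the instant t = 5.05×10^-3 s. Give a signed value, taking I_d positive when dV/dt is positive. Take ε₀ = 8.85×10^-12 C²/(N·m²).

dE/dt = (V₀ω/d)·−sin(ωt) with ωt = 4.61065 rad: (19.4)(913)(0.9948)/(3.54×10^-3) = 4.977×10^6 V/(m·s).
I_d = ε₀ A dE/dt = (8.85×10^-12)(9.782×10^-3)(4.977×10^6) = 4.31×10^-7 A.

4.31×10^-7 A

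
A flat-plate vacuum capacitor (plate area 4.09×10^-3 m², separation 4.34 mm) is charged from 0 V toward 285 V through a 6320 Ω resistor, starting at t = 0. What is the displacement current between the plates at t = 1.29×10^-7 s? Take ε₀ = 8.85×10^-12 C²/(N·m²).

3.90×10^-3 A

C = ε₀A/d = (8.85×10^-12)(4.09×10^-3)/(4.34×10^-3) = 8.340×10^-12 F and τ = RC = 5.271×10^-8 s. I_d in the gap equals the RC charging current.
I_d(t) = (V₀/R) e^(−t/τ) = 0.04509 · e^(−2.447) = 3.90×10^-3 A.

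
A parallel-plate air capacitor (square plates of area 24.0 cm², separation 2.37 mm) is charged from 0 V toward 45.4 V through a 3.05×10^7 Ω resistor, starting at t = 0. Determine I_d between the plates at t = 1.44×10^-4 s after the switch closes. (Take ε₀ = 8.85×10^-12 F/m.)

With C = ε₀A/d = (8.85×10^-12)(2.40×10^-3)/(2.37×10^-3) = 8.962×10^-12 F, the time constant is τ = RC = 2.733×10^-4 s, so t/τ = 0.5269 and e^(−t/τ) = 0.5904.
I_d = I_cond = (V₀/R) e^(−t/τ) = (1.489×10^-6)(0.5904) = 8.79×10^-7 A.

8.79×10^-7 A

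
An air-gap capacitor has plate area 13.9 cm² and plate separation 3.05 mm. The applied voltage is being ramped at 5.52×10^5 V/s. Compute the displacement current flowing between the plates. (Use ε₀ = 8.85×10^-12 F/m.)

2.23×10^-6 A

The field between the plates is E = V/d, so dE/dt = (5.52×10^5)/(3.05×10^-3 m) = 1.810×10^8 V/(m·s).
I_d = ε₀ A (dE/dt) = (8.85×10^-12)(1.39×10^-3)(1.810×10^8) = 2.23×10^-6 A.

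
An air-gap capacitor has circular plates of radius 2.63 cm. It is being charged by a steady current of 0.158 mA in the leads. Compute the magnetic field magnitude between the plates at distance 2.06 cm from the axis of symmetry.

9.41×10^-10 T

No conduction current crosses the gap, so I_d there equals the 1.58×10^-4 A in the leads.
An Ampèrian loop of radius r encloses a fraction (r/R)² of I_d. Then B·2πr = μ₀ I_d (r/R)², giving B = μ₀ I_d r/(2πR²) = 9.41×10^-10 T.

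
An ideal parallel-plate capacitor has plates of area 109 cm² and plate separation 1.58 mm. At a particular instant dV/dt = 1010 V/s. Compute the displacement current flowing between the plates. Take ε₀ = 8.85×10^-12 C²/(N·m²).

6.17×10^-8 A

E = V/d so dE/dt = (dV/dt)/d = 6.392×10^5 V/(m·s), and I_d = ε₀ A dE/dt = (8.85×10^-12)(0.0109)(6.392×10^5) = 6.17×10^-8 A.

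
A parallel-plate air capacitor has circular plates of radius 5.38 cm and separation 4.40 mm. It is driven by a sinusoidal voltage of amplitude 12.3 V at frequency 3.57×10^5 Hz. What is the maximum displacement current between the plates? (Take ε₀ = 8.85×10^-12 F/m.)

5.05×10^-4 A

The displacement current equals the conduction current C dV/dt, which peaks at C V₀ ω.
With C = ε₀A/d = (8.85×10^-12)(9.093×10^-3)/(4.40×10^-3) = 1.829×10^-11 F and ω = 2πf = 2.243×10^6 rad/s, I_d,max = (1.829×10^-11)(12.3)(2.243×10^6) = 5.05×10^-4 A.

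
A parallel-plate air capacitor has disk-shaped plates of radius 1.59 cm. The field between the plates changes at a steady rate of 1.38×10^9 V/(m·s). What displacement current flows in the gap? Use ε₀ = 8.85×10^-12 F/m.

The displacement current is ε₀ times dΦ_E/dt = ε₀ A dE/dt = (8.85×10^-12)(7.942×10^-4)(1.38×10^9) = 9.70×10^-6 A.

9.70×10^-6 A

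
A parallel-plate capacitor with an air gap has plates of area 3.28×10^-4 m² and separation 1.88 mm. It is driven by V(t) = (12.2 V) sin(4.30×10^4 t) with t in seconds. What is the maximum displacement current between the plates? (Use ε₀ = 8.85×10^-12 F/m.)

8.10×10^-7 A

C = ε₀A/d = (8.85×10^-12)(3.28×10^-4)/(1.88×10^-3) = 1.544×10^-12 F; ω = 4.30×10^4 rad/s.
I_d = C dV/dt, so |I_d|_max = C V₀ ω = (1.544×10^-12)(12.2)(4.30×10^4) = 8.10×10^-7 A.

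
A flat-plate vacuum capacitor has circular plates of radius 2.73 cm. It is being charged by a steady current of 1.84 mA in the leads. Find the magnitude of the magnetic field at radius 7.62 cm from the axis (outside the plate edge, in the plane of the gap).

By continuity the displacement current in the gap matches the conduction current: I_d = 1.84×10^-3 A.
Outside the plates the loop encloses all of I_d, so B·2πr = μ₀ I_d and B = 4.83×10^-9 T.

4.83×10^-9 T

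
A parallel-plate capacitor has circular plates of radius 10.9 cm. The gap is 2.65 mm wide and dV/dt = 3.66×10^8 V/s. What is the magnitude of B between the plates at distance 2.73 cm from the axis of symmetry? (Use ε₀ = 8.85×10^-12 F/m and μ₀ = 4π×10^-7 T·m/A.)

dE/dt = (dV/dt)/d = 1.381×10^11 V/(m·s); I_d = ε₀(πR²)(dE/dt) = (8.85×10^-12)(0.03733)(1.381×10^11) = 0.04562 A.
An Ampèrian loop of radius r encloses a fraction (r/R)² of I_d. Then B·2πr = μ₀ I_d (r/R)², giving B = μ₀ I_d r/(2πR²) = 2.10×10^-8 T.

2.10×10^-8 T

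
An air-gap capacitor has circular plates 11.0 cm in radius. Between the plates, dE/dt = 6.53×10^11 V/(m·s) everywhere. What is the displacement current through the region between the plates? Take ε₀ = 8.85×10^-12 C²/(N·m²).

0.220 A

I_d = ε₀ A (dE/dt) = (8.85×10^-12)(0.03801 m²)(6.53×10^11) = 0.220 A.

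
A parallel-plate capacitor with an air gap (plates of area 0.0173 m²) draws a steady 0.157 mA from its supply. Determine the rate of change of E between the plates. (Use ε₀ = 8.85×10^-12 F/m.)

The displacement current between the plates equals the conduction current, I_d = 0.157 mA.
Since I_d = ε₀ A dE/dt, dE/dt = I_d/(ε₀A) = (1.57×10^-4)/((8.85×10^-12)(0.0173)) = 1.03×10^9 V/(m·s).

1.03×10^9 V/(m·s)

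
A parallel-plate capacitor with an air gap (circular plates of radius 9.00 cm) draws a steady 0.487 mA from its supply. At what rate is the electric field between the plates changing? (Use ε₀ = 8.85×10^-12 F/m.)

2.16×10^9 V/(m·s)

By continuity, I_d in the gap equals the 0.487 mA flowing in the wire.
Inverting I_d = ε₀ A dE/dt gives dE/dt = 4.87×10^-4 / (8.85×10^-12 · 0.02545) = 2.16×10^9 V/(m·s).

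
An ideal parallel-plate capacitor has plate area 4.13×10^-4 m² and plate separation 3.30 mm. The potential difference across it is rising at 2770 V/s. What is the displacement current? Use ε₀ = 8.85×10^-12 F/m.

3.07×10^-9 A

The displacement current equals the charging current C dV/dt. With C = ε₀A/d = (8.85×10^-12)(4.13×10^-4)/(3.30×10^-3) = 1.108×10^-12 F, I_d = (1.108×10^-12)(2770) = 3.07×10^-9 A.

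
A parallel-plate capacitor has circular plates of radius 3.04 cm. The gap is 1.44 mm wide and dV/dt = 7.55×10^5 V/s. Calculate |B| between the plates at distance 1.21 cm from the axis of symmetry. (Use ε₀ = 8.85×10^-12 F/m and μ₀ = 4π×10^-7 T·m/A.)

3.53×10^-11 T

dE/dt = (dV/dt)/d = 5.243×10^8 V/(m·s); I_d = ε₀(πR²)(dE/dt) = (8.85×10^-12)(2.903×10^-3)(5.243×10^8) = 1.347×10^-5 A.
An Ampèrian loop of radius r encloses a fraction (r/R)² of I_d. Then B·2πr = μ₀ I_d (r/R)², giving B = μ₀ I_d r/(2πR²) = 3.53×10^-11 T.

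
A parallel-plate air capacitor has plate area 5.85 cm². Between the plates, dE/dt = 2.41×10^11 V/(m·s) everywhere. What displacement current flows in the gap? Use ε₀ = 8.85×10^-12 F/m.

1.25×10^-3 A

The displacement current is ε₀ times dΦ_E/dt = ε₀ A dE/dt = (8.85×10^-12)(5.85×10^-4)(2.41×10^11) = 1.25×10^-3 A.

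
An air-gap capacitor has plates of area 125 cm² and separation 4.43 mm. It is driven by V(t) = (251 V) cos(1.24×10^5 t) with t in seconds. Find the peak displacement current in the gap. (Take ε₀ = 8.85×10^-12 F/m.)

The displacement current equals the conduction current C dV/dt, which peaks at C V₀ ω.
With C = ε₀A/d = (8.85×10^-12)(0.0125)/(4.43×10^-3) = 2.497×10^-11 F and ω = 1.24×10^5 rad/s, I_d,max = (2.497×10^-11)(251)(1.24×10^5) = 7.77×10^-4 A.

7.77×10^-4 A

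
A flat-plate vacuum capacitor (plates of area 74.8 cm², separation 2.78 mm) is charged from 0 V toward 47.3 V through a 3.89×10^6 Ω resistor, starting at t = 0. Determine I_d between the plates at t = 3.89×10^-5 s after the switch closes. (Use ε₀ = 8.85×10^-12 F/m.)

7.99×10^-6 A

C = ε₀A/d = (8.85×10^-12)(7.48×10^-3)/(2.78×10^-3) = 2.381×10^-11 F, so τ = RC = 9.262×10^-5 s.
The conduction current is I(t) = (V₀/R) e^(−t/τ), and the displacement current between the plates equals it.
t/τ = 0.4200; I_d = (47.3/3.89×10^6) · e^(−0.4200) = (1.216×10^-5)(0.6570) = 7.99×10^-6 A.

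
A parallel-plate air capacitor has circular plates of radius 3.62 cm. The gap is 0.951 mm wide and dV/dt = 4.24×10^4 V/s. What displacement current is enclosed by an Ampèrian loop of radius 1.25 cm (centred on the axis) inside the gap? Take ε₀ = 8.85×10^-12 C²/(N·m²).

dE/dt = (dV/dt)/d = 4.458×10^7 V/(m·s); I_d = ε₀(πR²)(dE/dt) = (8.85×10^-12)(4.117×10^-3)(4.458×10^7) = 1.624×10^-6 A.
Through an area πr² the displacement current is I_d·(πr²/πR²) = I_d (r/R)² = 1.94×10^-7 A.

1.94×10^-7 A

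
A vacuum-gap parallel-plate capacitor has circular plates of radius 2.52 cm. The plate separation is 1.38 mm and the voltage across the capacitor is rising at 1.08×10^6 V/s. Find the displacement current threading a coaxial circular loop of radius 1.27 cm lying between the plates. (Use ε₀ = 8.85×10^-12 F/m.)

dE/dt = (dV/dt)/d = 7.826×10^8 V/(m·s); I_d = ε₀(πR²)(dE/dt) = (8.85×10^-12)(1.995×10^-3)(7.826×10^8) = 1.382×10^-5 A.
Through an area πr² the displacement current is I_d·(πr²/πR²) = I_d (r/R)² = 3.51×10^-6 A.

3.51×10^-6 A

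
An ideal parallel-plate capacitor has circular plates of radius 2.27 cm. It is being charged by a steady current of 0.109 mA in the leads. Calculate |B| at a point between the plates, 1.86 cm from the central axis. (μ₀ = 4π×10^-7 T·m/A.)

7.87×10^-10 T

By continuity the displacement current in the gap matches the conduction current: I_d = 1.09×10^-4 A.
∮B·dl = μ₀ I_d,enc with I_d,enc = I_d r²/R² = 7.318×10^-5 A; so B = μ₀ I_d,enc/(2πr) = 7.87×10^-10 T.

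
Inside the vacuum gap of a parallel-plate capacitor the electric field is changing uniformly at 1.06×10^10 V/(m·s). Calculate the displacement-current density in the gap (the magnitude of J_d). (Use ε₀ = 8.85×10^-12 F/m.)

J_d = ε₀ dE/dt = (8.85×10^-12)(1.06×10^10) = 0.0938 A/m².

0.0938 A/m²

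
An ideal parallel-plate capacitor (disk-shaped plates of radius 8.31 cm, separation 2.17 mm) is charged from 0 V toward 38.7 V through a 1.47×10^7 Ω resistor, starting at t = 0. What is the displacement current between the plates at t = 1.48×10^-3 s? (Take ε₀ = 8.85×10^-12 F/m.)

C = ε₀A/d = (8.85×10^-12)(0.02169)/(2.17×10^-3) = 8.846×10^-11 F and τ = RC = 1.300×10^-3 s. I_d in the gap equals the RC charging current.
I_d(t) = (V₀/R) e^(−t/τ) = 2.633×10^-6 · e^(−1.138) = 8.44×10^-7 A.

8.44×10^-7 A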